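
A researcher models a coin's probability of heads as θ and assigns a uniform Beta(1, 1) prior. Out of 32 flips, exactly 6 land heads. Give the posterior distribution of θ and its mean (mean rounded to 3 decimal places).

The binomial likelihood is conjugate to the Beta prior: with 6 successes and 26 failures, the posterior is Beta(1+6, 1+26) = Beta(7, 27).
Posterior mean = α/(α+β) = 7/34 = 0.206.

Posterior: Beta(7, 27); mean ≈ 0.206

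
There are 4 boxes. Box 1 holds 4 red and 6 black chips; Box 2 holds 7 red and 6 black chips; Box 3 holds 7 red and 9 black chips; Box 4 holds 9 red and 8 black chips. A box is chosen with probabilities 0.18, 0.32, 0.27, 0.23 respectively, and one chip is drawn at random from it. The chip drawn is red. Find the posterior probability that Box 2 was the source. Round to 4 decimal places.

P(red|Box 1) = 0.4; P(red|Box 2) = 0.5385; P(red|Box 3) = 0.4375; P(red|Box 4) = 0.5294.
Prior × likelihood for each source: 0.18·0.4=0.07200, 0.32·0.5385=0.1723, 0.27·0.4375=0.1181, 0.23·0.5294=0.1218. Summing gives P(red) = 0.48420.
P(Box 2 | red) = 0.1723 / 0.48420 = 0.3559.

Posterior probability ≈ 0.3559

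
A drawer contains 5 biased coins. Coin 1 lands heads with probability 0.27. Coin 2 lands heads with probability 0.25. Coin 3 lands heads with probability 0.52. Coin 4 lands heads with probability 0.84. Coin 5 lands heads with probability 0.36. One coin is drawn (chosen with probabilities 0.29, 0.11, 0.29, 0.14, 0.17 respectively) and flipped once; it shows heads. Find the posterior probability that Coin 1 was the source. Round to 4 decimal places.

P(heads|C1) = 0.27; P(heads|C2) = 0.25; P(heads|C3) = 0.52; P(heads|C4) = 0.84; P(heads|C5) = 0.36.
Prior × likelihood for each source: 0.29·0.27=0.07830, 0.11·0.25=0.02750, 0.29·0.52=0.1508, 0.14·0.84=0.1176, 0.17·0.36=0.06120. Summing gives P(heads) = 0.43540.
P(Coin 1 | heads) = 0.07830 / 0.43540 = 0.1798.

Posterior probability ≈ 0.1798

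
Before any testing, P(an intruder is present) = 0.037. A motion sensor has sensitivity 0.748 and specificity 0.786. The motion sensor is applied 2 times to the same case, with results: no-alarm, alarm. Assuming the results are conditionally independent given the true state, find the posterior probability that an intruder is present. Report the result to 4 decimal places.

Posterior P(H) ≈ 0.0413

Let H be the event that an intruder is present; start with P(H) = 0.037. P('alarm'|H) = 0.748, P('alarm'|¬H) = 0.214.
Update on result 1 ('no-alarm'): P(H) ← 0.252·0.0370 / (0.252·0.0370 + 0.786·0.9630) = 0.0093240/0.76624 = 0.0122.
Update on result 2 ('alarm'): P(H) ← 0.748·0.0122 / (0.748·0.0122 + 0.214·0.9878) = 0.0091020/0.22050 = 0.0413.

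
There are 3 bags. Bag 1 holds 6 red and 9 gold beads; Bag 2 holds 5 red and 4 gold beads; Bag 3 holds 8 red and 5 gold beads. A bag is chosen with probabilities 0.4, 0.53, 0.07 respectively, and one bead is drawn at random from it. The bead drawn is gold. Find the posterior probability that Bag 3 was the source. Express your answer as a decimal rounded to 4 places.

Posterior probability ≈ 0.0536

P(gold|Bag 1) = 0.6; P(gold|Bag 2) = 0.4444; P(gold|Bag 3) = 0.3846.
Prior × likelihood for each source: 0.4·0.6=0.2400, 0.53·0.4444=0.2356, 0.07·0.3846=0.02692. Summing gives P(gold) = 0.50248.
P(Bag 3 | gold) = 0.02692 / 0.50248 = 0.0536.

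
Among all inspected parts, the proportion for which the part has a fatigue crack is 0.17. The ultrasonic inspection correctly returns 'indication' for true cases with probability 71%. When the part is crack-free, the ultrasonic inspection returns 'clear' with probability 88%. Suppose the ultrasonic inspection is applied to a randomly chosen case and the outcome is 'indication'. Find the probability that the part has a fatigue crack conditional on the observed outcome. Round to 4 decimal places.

P(H | E) ≈ 0.5479

Write H for 'the part has a fatigue crack'. Prior odds H:¬H = 0.17/0.83 = 0.20482. For the 'indication' outcome, the likelihood ratio is 0.71/0.12 = 5.9167.
Posterior odds = 0.20482 × 5.9167 = 1.2118, so P(H|E) = 1.2118/(1+1.2118) = 0.5479.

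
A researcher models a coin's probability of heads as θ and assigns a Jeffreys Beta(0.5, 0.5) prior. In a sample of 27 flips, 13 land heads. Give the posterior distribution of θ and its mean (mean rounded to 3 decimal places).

Observing 13 successes and 14 failures updates Beta(0.5, 0.5) by adding the success and failure counts to the two shape parameters: α = 0.5+13 = 13.5, β = 0.5+14 = 14.5.
Posterior mean = α/(α+β) = 13.5/28 = 0.482.

Posterior: Beta(13.5, 14.5); mean ≈ 0.482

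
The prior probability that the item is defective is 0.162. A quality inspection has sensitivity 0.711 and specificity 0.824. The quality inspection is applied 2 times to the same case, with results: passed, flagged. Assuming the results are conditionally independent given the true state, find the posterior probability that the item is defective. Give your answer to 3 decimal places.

Posterior P(H) ≈ 0.215

Let H be the event that the item is defective; start with P(H) = 0.162. P('flagged'|H) = 0.711, P('flagged'|¬H) = 0.176.
Update on result 1 ('passed'): P(H) ← 0.289·0.1620 / (0.289·0.1620 + 0.824·0.8380) = 0.046818/0.73733 = 0.0635.
Update on result 2 ('flagged'): P(H) ← 0.711·0.0635 / (0.711·0.0635 + 0.176·0.9365) = 0.045146/0.20997 = 0.2150.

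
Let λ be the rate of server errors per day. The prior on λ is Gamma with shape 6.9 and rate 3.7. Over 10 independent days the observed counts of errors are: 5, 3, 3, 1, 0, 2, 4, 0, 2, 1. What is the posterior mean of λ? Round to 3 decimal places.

The Poisson likelihood adds the total count to the shape and the number of exposure periods to the rate. Here ∑xᵢ = 21 and n = 10, so shape 6.9→27.9 and rate 3.7→13.7.
Posterior mean = shape/rate = 27.9/13.7 = 2.036.

Posterior mean ≈ 2.036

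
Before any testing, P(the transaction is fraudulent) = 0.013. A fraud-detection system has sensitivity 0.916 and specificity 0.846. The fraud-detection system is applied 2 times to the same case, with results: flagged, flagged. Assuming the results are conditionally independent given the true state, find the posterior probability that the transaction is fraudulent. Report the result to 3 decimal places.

Posterior P(H) ≈ 0.318

With H the event that the transaction is fraudulent, the joint likelihood of the observed sequence is P(data|H) = 0.916·0.916 = 0.83906 and P(data|¬H) = 0.154·0.154 = 0.023716.
Bayes: P(H|data) = 0.013·0.83906 / (0.013·0.83906 + 0.987·0.023716) = 0.010908/0.034315 = 0.3179.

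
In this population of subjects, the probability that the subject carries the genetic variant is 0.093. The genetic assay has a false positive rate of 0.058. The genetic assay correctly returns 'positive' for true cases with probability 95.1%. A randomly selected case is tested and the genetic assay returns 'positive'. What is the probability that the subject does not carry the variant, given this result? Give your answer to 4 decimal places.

P(¬H | E) ≈ 0.3730

Let H be the event that the subject carries the genetic variant. P(H) = 0.093, so P(¬H) = 0.907. With E the 'positive' result, P(E|H) = 0.951 and P(E|¬H) = 0.058.
P(E) = 0.951·0.093 + 0.058·0.907 = 0.088443 + 0.052606 = 0.14105.
By Bayes' theorem, P(H|E) = 0.088443 / 0.14105 = 0.6270. Hence P(¬H|E) = 1 − 0.6270 = 0.3730.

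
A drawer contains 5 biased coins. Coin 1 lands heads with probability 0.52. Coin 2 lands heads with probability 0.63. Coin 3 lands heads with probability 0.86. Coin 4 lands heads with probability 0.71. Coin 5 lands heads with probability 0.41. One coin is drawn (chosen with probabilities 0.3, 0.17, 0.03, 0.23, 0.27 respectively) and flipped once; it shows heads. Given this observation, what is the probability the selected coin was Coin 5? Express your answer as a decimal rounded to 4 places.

Tabulate prior·likelihood by source: [1] prior 0.3, lik 0.52, product 0.1560; [2] prior 0.17, lik 0.63, product 0.1071; [3] prior 0.03, lik 0.86, product 0.02580; [4] prior 0.23, lik 0.71, product 0.1633; [5] prior 0.27, lik 0.41, product 0.1107.
Normalizing constant = 0.56290; the posterior for Coin 5 is its product over the sum, 0.1107/0.56290 = 0.1967.

Posterior probability ≈ 0.1967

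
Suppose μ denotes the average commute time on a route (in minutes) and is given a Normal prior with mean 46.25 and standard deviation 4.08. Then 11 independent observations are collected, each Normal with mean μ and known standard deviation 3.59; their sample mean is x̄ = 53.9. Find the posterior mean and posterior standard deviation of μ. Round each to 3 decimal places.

Posterior mean ≈ 53.397; posterior SD ≈ 1.046

With known σ, the Normal prior is conjugate. Weight on the data is w = (n/σ²)/(n/σ² + 1/τ₀²) = 0.853501/(0.853501+0.0600730) = 0.93424.
Posterior mean = w·x̄ + (1−w)·μ₀ = 0.93424·53.9 + 0.065756·46.25 = 53.397. Posterior variance = 1/(0.853501+0.0600730) = 1.09460, so SD = 1.046.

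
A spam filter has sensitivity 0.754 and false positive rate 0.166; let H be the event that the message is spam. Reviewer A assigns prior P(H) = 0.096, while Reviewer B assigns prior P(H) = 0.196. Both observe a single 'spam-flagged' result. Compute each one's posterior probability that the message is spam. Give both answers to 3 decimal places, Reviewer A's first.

P('+'|H) = 0.754, P('+'|¬H) = 0.166.
Reviewer A: numerator 0.754·0.096 = 0.072384; evidence = 0.072384+0.166·0.904 = 0.22245; posterior = 0.325.
Reviewer B: numerator 0.754·0.196 = 0.14778; evidence = 0.14778+0.166·0.804 = 0.28125; posterior = 0.525.

Reviewer A: 0.325; Reviewer B: 0.525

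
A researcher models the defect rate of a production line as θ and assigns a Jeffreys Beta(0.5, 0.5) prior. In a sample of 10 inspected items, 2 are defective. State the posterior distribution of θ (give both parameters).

The binomial likelihood is conjugate to the Beta prior: with 2 successes and 8 failures, the posterior is Beta(0.5+2, 0.5+8) = Beta(2.5, 8.5).

Posterior: Beta(2.5, 8.5)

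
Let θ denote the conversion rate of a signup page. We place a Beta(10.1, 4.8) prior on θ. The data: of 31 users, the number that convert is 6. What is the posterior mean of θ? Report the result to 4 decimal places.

Observing 6 successes and 25 failures updates Beta(10.1, 4.8) by adding the success and failure counts to the two shape parameters: α = 10.1+6 = 16.1, β = 4.8+25 = 29.8.
Posterior mean = α/(α+β) = 16.1/45.9 = 0.3508.

Posterior mean ≈ 0.3508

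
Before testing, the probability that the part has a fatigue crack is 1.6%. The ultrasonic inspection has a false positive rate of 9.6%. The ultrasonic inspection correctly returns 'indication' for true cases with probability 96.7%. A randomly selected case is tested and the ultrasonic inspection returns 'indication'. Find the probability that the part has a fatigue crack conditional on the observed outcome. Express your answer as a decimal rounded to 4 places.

Let H be the event that the part has a fatigue crack. P(H) = 0.016, so P(¬H) = 0.984. With E the 'indication' result, P(E|H) = 0.967 and P(E|¬H) = 0.096.
P(E) = 0.967·0.016 + 0.096·0.984 = 0.015472 + 0.094464 = 0.10994.
By Bayes' theorem, P(H|E) = 0.015472 / 0.10994 = 0.1407.

P(H | E) ≈ 0.1407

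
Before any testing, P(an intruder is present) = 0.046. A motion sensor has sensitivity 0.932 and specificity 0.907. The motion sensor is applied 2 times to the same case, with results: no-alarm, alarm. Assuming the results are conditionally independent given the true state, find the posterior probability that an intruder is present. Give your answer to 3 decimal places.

Let H be the event that an intruder is present; start with P(H) = 0.046. P('alarm'|H) = 0.932, P('alarm'|¬H) = 0.093.
Update on result 1 ('no-alarm'): P(H) ← 0.068·0.0460 / (0.068·0.0460 + 0.907·0.9540) = 0.0031280/0.86841 = 0.0036.
Update on result 2 ('alarm'): P(H) ← 0.932·0.0036 / (0.932·0.0036 + 0.093·0.9964) = 0.0033571/0.096022 = 0.0350.

Posterior P(H) ≈ 0.035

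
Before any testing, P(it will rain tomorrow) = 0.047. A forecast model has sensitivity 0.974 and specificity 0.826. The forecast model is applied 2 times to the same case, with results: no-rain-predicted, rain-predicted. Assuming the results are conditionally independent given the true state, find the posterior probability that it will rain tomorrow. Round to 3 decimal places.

Let H be the event that it will rain tomorrow; start with P(H) = 0.047. P('rain-predicted'|H) = 0.974, P('rain-predicted'|¬H) = 0.174.
Update on result 1 ('no-rain-predicted'): P(H) ← 0.026·0.0470 / (0.026·0.0470 + 0.826·0.9530) = 0.0012220/0.78840 = 0.0015.
Update on result 2 ('rain-predicted'): P(H) ← 0.974·0.0015 / (0.974·0.0015 + 0.174·0.9985) = 0.0015097/0.17524 = 0.0086.

Posterior P(H) ≈ 0.009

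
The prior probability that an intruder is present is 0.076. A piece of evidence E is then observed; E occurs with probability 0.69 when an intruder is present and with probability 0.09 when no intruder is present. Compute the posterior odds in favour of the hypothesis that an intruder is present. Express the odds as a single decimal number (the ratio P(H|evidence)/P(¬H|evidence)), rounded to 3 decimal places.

Prior odds = 0.076/(1−0.076) = 0.082251. In log-odds, ln(0.082251) = -2.4980.
Add log likelihood ratio: ln(7.6667) = 2.0369.
Posterior log-odds = -0.46110, so posterior odds = exp(-0.46110) = 0.63059.

Posterior odds ≈ 0.631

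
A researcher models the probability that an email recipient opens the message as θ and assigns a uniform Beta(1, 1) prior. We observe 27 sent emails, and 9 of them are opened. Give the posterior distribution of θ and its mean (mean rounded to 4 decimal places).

Observing 9 successes and 18 failures updates Beta(1, 1) by adding the success and failure counts to the two shape parameters: α = 1+9 = 10, β = 1+18 = 19.
E[θ | data] = 10/(10+19) = 0.3448.

Posterior: Beta(10, 19); mean ≈ 0.3448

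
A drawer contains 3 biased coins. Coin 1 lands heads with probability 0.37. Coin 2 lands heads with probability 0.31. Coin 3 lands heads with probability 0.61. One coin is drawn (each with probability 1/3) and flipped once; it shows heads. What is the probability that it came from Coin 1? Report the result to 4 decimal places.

Tabulate prior·likelihood by source: [1] prior 0.333333, lik 0.37, product 0.1233; [2] prior 0.333333, lik 0.31, product 0.1033; [3] prior 0.333333, lik 0.61, product 0.2033.
Normalizing constant = 0.43000; the posterior for Coin 1 is its product over the sum, 0.1233/0.43000 = 0.2868.

Posterior probability ≈ 0.2868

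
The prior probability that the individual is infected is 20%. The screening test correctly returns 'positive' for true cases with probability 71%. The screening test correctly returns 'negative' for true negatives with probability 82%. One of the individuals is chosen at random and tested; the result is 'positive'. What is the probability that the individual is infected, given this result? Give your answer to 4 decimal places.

P(H | E) ≈ 0.4965

Let H be the event that the individual is infected. P(H) = 0.2, so P(¬H) = 0.8. With E the 'positive' result, P(E|H) = 0.71 and P(E|¬H) = 0.18.
P(E) = 0.71·0.2 + 0.18·0.8 = 0.14200 + 0.14400 = 0.28600.
By Bayes' theorem, P(H|E) = 0.14200 / 0.28600 = 0.4965.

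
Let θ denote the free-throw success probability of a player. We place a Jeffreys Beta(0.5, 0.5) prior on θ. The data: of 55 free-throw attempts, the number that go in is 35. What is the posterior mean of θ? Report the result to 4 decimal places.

Posterior mean ≈ 0.6339

Observing 35 successes and 20 failures updates Beta(0.5, 0.5) by adding the success and failure counts to the two shape parameters: α = 0.5+35 = 35.5, β = 0.5+20 = 20.5.
E[θ | data] = 35.5/(35.5+20.5) = 0.6339.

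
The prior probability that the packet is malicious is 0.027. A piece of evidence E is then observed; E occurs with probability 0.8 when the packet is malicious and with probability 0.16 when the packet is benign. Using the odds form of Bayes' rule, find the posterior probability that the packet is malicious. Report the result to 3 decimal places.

Prior odds = 0.027/(1−0.027) = 0.027749. In log-odds, ln(0.027749) = -3.5845.
Add log likelihood ratio: ln(5.0000) = 1.6094.
Posterior log-odds = -1.9751, so posterior odds = exp(-1.9751) = 0.13875. Converting, P(H|E) = 0.13875/1.1387 = 0.122.

Posterior probability ≈ 0.122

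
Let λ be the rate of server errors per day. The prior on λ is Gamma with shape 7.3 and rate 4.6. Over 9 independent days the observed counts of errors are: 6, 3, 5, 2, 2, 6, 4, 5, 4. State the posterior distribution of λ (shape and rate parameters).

The Poisson likelihood adds the total count to the shape and the number of exposure periods to the rate. Here ∑xᵢ = 37 and n = 9, so shape 7.3→44.3 and rate 4.6→13.6.

Posterior: Gamma(shape=44.3, rate=13.6)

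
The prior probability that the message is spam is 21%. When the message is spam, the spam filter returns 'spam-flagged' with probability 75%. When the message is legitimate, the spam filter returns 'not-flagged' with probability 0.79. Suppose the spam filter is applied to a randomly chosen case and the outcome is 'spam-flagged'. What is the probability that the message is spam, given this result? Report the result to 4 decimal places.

P(H | E) ≈ 0.4870

Let H be the event that the message is spam. P(H) = 0.21, so P(¬H) = 0.79. With E the 'spam-flagged' result, P(E|H) = 0.75 and P(E|¬H) = 0.21.
P(E) = 0.75·0.21 + 0.21·0.79 = 0.15750 + 0.16590 = 0.32340.
By Bayes' theorem, P(H|E) = 0.15750 / 0.32340 = 0.4870.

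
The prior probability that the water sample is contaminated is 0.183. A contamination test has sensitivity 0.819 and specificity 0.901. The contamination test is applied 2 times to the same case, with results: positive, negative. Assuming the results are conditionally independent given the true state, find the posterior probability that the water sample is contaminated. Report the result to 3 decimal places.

With H the event that the water sample is contaminated, the joint likelihood of the observed sequence is P(data|H) = 0.819·0.181 = 0.14824 and P(data|¬H) = 0.099·0.901 = 0.089199.
Bayes: P(H|data) = 0.183·0.14824 / (0.183·0.14824 + 0.817·0.089199) = 0.027128/0.10000 = 0.2713.

Posterior P(H) ≈ 0.271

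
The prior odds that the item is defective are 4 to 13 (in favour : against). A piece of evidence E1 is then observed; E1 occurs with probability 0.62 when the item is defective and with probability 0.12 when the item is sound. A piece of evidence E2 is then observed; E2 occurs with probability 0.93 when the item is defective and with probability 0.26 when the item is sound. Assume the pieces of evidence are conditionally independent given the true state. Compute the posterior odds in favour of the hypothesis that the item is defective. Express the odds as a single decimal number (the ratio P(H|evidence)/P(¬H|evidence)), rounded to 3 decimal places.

Prior odds = 4/13 = 0.30769.
Likelihood ratio for E1 = 0.62/0.12 = 5.1667.
Likelihood ratio for E2 = 0.93/0.26 = 3.5769.
Posterior odds = prior odds × LR₁ × LR₂ = 5.6864.

Posterior odds ≈ 5.686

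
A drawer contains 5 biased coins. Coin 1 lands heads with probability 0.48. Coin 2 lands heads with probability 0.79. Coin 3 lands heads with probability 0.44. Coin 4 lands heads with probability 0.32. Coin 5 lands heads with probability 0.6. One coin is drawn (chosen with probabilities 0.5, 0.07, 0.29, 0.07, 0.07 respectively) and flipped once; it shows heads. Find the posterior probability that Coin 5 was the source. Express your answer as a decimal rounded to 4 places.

P(heads|C1) = 0.48; P(heads|C2) = 0.79; P(heads|C3) = 0.44; P(heads|C4) = 0.32; P(heads|C5) = 0.6.
Prior × likelihood for each source: 0.5·0.48=0.2400, 0.07·0.79=0.05530, 0.29·0.44=0.1276, 0.07·0.32=0.02240, 0.07·0.6=0.04200. Summing gives P(heads) = 0.48730.
P(Coin 5 | heads) = 0.04200 / 0.48730 = 0.0862.

Posterior probability ≈ 0.0862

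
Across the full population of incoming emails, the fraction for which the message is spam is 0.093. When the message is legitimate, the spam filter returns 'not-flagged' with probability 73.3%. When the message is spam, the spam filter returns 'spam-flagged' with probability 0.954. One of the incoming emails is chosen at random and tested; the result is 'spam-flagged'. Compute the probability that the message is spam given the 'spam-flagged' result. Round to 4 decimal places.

P(H | E) ≈ 0.2681

Write H for 'the message is spam'. Prior odds H:¬H = 0.093/0.907 = 0.10254. For the 'spam-flagged' outcome, the likelihood ratio is 0.954/0.267 = 3.5730.
Posterior odds = 0.10254 × 3.5730 = 0.36636, so P(H|E) = 0.36636/(1+0.36636) = 0.2681.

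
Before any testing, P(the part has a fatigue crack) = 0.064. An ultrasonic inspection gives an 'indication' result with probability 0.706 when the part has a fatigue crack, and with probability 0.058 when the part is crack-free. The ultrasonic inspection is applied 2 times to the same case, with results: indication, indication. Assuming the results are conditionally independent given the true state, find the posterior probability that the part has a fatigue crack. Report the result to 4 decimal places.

Posterior P(H) ≈ 0.9102

Let H be the event that the part has a fatigue crack; start with P(H) = 0.064. P('indication'|H) = 0.706, P('indication'|¬H) = 0.058.
Update on result 1 ('indication'): P(H) ← 0.706·0.0640 / (0.706·0.0640 + 0.058·0.9360) = 0.045184/0.099472 = 0.4542.
Update on result 2 ('indication'): P(H) ← 0.706·0.4542 / (0.706·0.4542 + 0.058·0.5458) = 0.32069/0.35235 = 0.9102.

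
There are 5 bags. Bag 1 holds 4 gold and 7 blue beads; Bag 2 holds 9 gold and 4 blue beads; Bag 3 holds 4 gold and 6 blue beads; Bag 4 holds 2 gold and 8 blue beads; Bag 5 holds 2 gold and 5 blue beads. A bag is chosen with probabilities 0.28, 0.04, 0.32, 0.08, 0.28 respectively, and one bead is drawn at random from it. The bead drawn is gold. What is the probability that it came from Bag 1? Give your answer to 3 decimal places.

Posterior probability ≈ 0.288

P(gold|Bag 1) = 0.3636; P(gold|Bag 2) = 0.6923; P(gold|Bag 3) = 0.4; P(gold|Bag 4) = 0.2; P(gold|Bag 5) = 0.2857.
Prior × likelihood for each source: 0.28·0.3636=0.1018, 0.04·0.6923=0.02769, 0.32·0.4=0.1280, 0.08·0.2=0.01600, 0.28·0.2857=0.08000. Summing gives P(gold) = 0.35351.
P(Bag 1 | gold) = 0.1018 / 0.35351 = 0.288.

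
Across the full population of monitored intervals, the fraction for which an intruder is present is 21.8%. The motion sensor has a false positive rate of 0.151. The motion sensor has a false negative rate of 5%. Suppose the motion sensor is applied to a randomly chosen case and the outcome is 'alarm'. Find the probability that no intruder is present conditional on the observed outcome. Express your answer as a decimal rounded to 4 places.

P(¬H | E) ≈ 0.3631

Write H for 'an intruder is present'. Prior odds H:¬H = 0.218/0.782 = 0.27877. For the 'alarm' outcome, the likelihood ratio is 0.95/0.151 = 6.2914.
Posterior odds = 0.27877 × 6.2914 = 1.7539, so P(H|E) = 1.7539/(1+1.7539) = 0.6369. Then P(¬H|E) = 1 − 0.6369 = 0.3631.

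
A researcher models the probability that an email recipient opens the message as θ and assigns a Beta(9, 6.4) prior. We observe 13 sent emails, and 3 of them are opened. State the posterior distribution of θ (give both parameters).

Observing 3 successes and 10 failures updates Beta(9, 6.4) by adding the success and failure counts to the two shape parameters: α = 9+3 = 12, β = 6.4+10 = 16.4.

Posterior: Beta(12, 16.4)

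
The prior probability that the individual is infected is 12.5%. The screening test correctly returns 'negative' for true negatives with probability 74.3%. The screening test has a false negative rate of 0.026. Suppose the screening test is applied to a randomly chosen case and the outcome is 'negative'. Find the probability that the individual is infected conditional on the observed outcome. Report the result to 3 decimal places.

P(H | E) ≈ 0.005

Let H be the event that the individual is infected. P(H) = 0.125, so P(¬H) = 0.875. With E the 'negative' result, P(E|H) = 0.026 and P(E|¬H) = 0.743.
P(E) = 0.026·0.125 + 0.743·0.875 = 0.0032500 + 0.65012 = 0.65337.
By Bayes' theorem, P(H|E) = 0.0032500 / 0.65337 = 0.005.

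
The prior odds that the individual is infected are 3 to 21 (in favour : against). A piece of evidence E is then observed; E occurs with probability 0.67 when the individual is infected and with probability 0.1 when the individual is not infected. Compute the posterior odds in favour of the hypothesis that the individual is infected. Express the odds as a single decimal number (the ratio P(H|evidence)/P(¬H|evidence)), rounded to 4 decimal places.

Prior odds = 3/21 = 0.14286. In log-odds, ln(0.14286) = -1.9459.
Add log likelihood ratio: ln(6.7000) = 1.9021.
Posterior log-odds = -0.043803, so posterior odds = exp(-0.043803) = 0.95714.

Posterior odds ≈ 0.9571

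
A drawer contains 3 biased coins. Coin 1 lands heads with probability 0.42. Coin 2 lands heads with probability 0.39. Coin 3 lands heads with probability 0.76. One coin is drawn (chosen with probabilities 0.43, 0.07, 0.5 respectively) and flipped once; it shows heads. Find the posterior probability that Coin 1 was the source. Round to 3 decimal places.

Tabulate prior·likelihood by source: [1] prior 0.43, lik 0.42, product 0.1806; [2] prior 0.07, lik 0.39, product 0.02730; [3] prior 0.5, lik 0.76, product 0.3800.
Normalizing constant = 0.58790; the posterior for Coin 1 is its product over the sum, 0.1806/0.58790 = 0.307.

Posterior probability ≈ 0.307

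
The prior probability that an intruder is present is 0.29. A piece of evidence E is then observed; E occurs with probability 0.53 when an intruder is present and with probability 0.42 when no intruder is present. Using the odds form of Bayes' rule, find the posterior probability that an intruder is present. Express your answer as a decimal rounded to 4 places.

Prior odds = 0.29/(1−0.29) = 0.40845.
Likelihood ratio for E = 0.53/0.42 = 1.2619.
Posterior odds = prior odds × LR = 0.51543.
Posterior probability = odds/(1+odds) = 0.51543/1.5154 = 0.3401.

Posterior probability ≈ 0.3401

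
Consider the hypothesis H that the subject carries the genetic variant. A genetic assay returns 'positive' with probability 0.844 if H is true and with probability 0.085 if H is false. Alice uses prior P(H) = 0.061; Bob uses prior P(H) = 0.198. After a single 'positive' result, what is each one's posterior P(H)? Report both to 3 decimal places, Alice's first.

Alice: 0.392; Bob: 0.710

P('+'|H) = 0.844, P('+'|¬H) = 0.085.
Alice: numerator 0.844·0.061 = 0.051484; evidence = 0.051484+0.085·0.939 = 0.13130; posterior = 0.392.
Bob: numerator 0.844·0.198 = 0.16711; evidence = 0.16711+0.085·0.802 = 0.23528; posterior = 0.710.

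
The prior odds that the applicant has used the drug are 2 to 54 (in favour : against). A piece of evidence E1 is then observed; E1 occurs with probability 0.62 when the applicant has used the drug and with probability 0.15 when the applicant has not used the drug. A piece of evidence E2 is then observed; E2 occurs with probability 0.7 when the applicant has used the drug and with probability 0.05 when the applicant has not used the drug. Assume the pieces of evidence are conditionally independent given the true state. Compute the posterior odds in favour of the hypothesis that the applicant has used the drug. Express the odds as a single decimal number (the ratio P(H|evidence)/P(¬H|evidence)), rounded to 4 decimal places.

Posterior odds ≈ 2.1432

Prior odds = 2/54 = 0.037037. In log-odds, ln(0.037037) = -3.2958.
Add log likelihood ratios: ln(4.1333) + ln(14.000) = 4.0581.
Posterior log-odds = 0.76230, so posterior odds = exp(0.76230) = 2.1432.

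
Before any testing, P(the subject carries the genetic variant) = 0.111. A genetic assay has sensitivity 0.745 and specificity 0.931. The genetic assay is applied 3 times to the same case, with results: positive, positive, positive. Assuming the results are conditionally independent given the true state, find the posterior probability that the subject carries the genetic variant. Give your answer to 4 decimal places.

Posterior P(H) ≈ 0.9937

Let H be the event that the subject carries the genetic variant; start with P(H) = 0.111. P('positive'|H) = 0.745, P('positive'|¬H) = 0.069.
Update on result 1 ('positive'): P(H) ← 0.745·0.1110 / (0.745·0.1110 + 0.069·0.8890) = 0.082695/0.14404 = 0.5741.
Update on result 2 ('positive'): P(H) ← 0.745·0.5741 / (0.745·0.5741 + 0.069·0.4259) = 0.42772/0.45711 = 0.9357.
Update on result 3 ('positive'): P(H) ← 0.745·0.9357 / (0.745·0.9357 + 0.069·0.0643) = 0.69711/0.70154 = 0.9937.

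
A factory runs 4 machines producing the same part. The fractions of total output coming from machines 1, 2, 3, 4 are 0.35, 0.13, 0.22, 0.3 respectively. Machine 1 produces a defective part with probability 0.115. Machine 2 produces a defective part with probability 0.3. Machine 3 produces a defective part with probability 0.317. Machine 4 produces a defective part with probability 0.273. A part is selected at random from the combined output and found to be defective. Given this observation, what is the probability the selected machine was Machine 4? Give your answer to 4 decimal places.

Posterior probability ≈ 0.3547

Tabulate prior·likelihood by source: [1] prior 0.35, lik 0.115, product 0.04025; [2] prior 0.13, lik 0.3, product 0.03900; [3] prior 0.22, lik 0.317, product 0.06974; [4] prior 0.3, lik 0.273, product 0.08190.
Normalizing constant = 0.23089; the posterior for Machine 4 is its product over the sum, 0.08190/0.23089 = 0.3547.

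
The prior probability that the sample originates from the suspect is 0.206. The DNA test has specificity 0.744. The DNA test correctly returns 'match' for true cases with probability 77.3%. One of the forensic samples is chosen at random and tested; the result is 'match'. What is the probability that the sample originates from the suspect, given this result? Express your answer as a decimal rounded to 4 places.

Let H be the event that the sample originates from the suspect. P(H) = 0.206, so P(¬H) = 0.794. With E the 'match' result, P(E|H) = 0.773 and P(E|¬H) = 0.256.
P(E) = 0.773·0.206 + 0.256·0.794 = 0.15924 + 0.20326 = 0.36250.
By Bayes' theorem, P(H|E) = 0.15924 / 0.36250 = 0.4393.

P(H | E) ≈ 0.4393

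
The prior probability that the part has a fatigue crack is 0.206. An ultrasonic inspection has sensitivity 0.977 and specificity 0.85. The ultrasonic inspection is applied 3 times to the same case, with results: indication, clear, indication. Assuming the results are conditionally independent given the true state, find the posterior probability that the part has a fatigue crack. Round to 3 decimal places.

Posterior P(H) ≈ 0.229

Let H be the event that the part has a fatigue crack; start with P(H) = 0.206. P('indication'|H) = 0.977, P('indication'|¬H) = 0.15.
Update on result 1 ('indication'): P(H) ← 0.977·0.2060 / (0.977·0.2060 + 0.15·0.7940) = 0.20126/0.32036 = 0.6282.
Update on result 2 ('clear'): P(H) ← 0.023·0.6282 / (0.023·0.6282 + 0.85·0.3718) = 0.014449/0.33045 = 0.0437.
Update on result 3 ('indication'): P(H) ← 0.977·0.0437 / (0.977·0.0437 + 0.15·0.9563) = 0.042720/0.18616 = 0.2295.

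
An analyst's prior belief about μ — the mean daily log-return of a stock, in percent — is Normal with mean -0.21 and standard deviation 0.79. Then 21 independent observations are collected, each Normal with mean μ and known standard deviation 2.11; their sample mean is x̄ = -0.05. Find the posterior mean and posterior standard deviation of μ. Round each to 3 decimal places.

With known σ, the Normal prior is conjugate. Weight on the data is w = (n/σ²)/(n/σ² + 1/τ₀²) = 4.71688/(4.71688+1.60231) = 0.74644.
Posterior mean = w·x̄ + (1−w)·μ₀ = 0.74644·-0.05 + 0.25356·-0.21 = -0.091. Posterior variance = 1/(4.71688+1.60231) = 0.158248, so SD = 0.398.

Posterior mean ≈ -0.091; posterior SD ≈ 0.398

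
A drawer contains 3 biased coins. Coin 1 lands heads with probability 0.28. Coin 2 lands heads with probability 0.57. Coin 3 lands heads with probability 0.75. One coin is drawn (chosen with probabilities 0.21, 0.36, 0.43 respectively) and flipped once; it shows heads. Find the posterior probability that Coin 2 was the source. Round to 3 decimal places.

Tabulate prior·likelihood by source: [1] prior 0.21, lik 0.28, product 0.05880; [2] prior 0.36, lik 0.57, product 0.2052; [3] prior 0.43, lik 0.75, product 0.3225.
Normalizing constant = 0.58650; the posterior for Coin 2 is its product over the sum, 0.2052/0.58650 = 0.350.

Posterior probability ≈ 0.350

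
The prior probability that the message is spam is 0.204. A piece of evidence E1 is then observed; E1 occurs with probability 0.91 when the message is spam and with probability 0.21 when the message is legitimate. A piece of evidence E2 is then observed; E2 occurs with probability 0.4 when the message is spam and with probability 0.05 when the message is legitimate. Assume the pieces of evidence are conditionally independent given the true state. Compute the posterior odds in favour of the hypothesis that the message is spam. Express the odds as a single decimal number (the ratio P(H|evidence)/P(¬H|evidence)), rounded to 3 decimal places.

Posterior odds ≈ 8.884

Prior odds = 0.204/(1−0.204) = 0.25628.
Likelihood ratio for E1 = 0.91/0.21 = 4.3333.
Likelihood ratio for E2 = 0.4/0.05 = 8.0000.
Posterior odds = prior odds × LR₁ × LR₂ = 8.8844.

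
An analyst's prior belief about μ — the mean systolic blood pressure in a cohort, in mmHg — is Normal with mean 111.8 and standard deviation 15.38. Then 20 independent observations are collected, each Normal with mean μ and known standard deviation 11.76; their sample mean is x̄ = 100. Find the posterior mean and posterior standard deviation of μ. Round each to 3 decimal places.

Posterior mean ≈ 100.335; posterior SD ≈ 2.592

Prior precision 1/τ₀² = 1/15.38² = 0.00422754; data precision n/σ² = 20/11.76² = 0.144616.
Posterior precision = 0.00422754 + 0.144616 = 0.148843, giving posterior SD = 1/√0.148843 = 2.592.
Posterior mean = (0.00422754·111.8 + 0.144616·100) / 0.148843 = 100.335.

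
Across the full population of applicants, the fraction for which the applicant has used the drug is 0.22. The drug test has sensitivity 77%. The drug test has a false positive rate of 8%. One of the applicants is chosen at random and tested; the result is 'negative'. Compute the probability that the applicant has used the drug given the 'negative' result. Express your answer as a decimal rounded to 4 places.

P(H | E) ≈ 0.0659

Write H for 'the applicant has used the drug'. Prior odds H:¬H = 0.22/0.78 = 0.28205. For the 'negative' outcome, the likelihood ratio is 0.23/0.92 = 0.25000.
Posterior odds = 0.28205 × 0.25000 = 0.070513, so P(H|E) = 0.070513/(1+0.070513) = 0.0659.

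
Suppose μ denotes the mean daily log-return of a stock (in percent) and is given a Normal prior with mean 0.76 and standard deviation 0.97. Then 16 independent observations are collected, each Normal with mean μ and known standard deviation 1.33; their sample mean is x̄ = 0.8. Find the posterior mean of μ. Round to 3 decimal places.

With known σ, the Normal prior is conjugate. Weight on the data is w = (n/σ²)/(n/σ² + 1/τ₀²) = 9.04517/(9.04517+1.06281) = 0.89485.
Posterior mean = w·x̄ + (1−w)·μ₀ = 0.89485·0.8 + 0.10515·0.76 = 0.796.

Posterior mean ≈ 0.796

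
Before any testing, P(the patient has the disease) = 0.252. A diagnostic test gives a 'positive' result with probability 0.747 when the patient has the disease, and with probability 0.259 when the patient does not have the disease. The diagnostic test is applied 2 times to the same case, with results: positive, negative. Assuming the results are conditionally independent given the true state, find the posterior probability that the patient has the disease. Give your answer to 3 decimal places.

Posterior P(H) ≈ 0.249

Let H be the event that the patient has the disease; start with P(H) = 0.252. P('positive'|H) = 0.747, P('positive'|¬H) = 0.259.
Update on result 1 ('positive'): P(H) ← 0.747·0.2520 / (0.747·0.2520 + 0.259·0.7480) = 0.18824/0.38198 = 0.4928.
Update on result 2 ('negative'): P(H) ← 0.253·0.4928 / (0.253·0.4928 + 0.741·0.5072) = 0.12468/0.50051 = 0.2491.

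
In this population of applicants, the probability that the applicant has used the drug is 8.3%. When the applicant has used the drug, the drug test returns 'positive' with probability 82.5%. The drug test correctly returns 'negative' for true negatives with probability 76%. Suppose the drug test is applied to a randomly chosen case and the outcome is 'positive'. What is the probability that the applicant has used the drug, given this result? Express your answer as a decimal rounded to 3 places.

Write H for 'the applicant has used the drug'. Prior odds H:¬H = 0.083/0.917 = 0.090513. For the 'positive' outcome, the likelihood ratio is 0.825/0.24 = 3.4375.
Posterior odds = 0.090513 × 3.4375 = 0.31114, so P(H|E) = 0.31114/(1+0.31114) = 0.237.

P(H | E) ≈ 0.237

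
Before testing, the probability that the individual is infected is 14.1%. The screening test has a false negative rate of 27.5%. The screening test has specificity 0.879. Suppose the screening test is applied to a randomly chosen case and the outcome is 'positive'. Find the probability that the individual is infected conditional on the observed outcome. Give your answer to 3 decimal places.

Write H for 'the individual is infected'. Prior odds H:¬H = 0.141/0.859 = 0.16414. For the 'positive' outcome, the likelihood ratio is 0.725/0.121 = 5.9917.
Posterior odds = 0.16414 × 5.9917 = 0.98351, so P(H|E) = 0.98351/(1+0.98351) = 0.496.

P(H | E) ≈ 0.496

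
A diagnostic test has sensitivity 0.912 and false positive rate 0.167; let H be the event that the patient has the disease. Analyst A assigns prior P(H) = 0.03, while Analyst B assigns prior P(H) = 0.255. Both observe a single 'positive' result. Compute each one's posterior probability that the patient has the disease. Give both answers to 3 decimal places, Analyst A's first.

The likelihood ratio for a 'positive' result is 0.912/0.167 = 5.4611.
Analyst A: prior odds 0.03/0.97 = 0.030928; posterior odds 0.16890; posterior probability 0.144.
Analyst B: prior odds 0.255/0.745 = 0.34228; posterior odds 1.8692; posterior probability 0.651.

Analyst A: 0.144; Analyst B: 0.651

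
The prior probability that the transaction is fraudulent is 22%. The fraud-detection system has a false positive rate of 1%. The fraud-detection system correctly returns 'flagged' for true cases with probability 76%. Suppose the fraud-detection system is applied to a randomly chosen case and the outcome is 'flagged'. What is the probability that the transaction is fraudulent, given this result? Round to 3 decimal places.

P(H | E) ≈ 0.955

Write H for 'the transaction is fraudulent'. Prior odds H:¬H = 0.22/0.78 = 0.28205. For the 'flagged' outcome, the likelihood ratio is 0.76/0.01 = 76.000.
Posterior odds = 0.28205 × 76.000 = 21.436, so P(H|E) = 21.436/(1+21.436) = 0.955.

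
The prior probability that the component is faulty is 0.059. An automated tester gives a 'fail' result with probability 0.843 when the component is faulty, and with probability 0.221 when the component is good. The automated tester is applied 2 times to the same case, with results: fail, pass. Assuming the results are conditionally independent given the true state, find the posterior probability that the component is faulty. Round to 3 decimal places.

With H the event that the component is faulty, the joint likelihood of the observed sequence is P(data|H) = 0.843·0.157 = 0.13235 and P(data|¬H) = 0.221·0.779 = 0.17216.
Bayes: P(H|data) = 0.059·0.13235 / (0.059·0.13235 + 0.941·0.17216) = 0.0078087/0.16981 = 0.0460.

Posterior P(H) ≈ 0.046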